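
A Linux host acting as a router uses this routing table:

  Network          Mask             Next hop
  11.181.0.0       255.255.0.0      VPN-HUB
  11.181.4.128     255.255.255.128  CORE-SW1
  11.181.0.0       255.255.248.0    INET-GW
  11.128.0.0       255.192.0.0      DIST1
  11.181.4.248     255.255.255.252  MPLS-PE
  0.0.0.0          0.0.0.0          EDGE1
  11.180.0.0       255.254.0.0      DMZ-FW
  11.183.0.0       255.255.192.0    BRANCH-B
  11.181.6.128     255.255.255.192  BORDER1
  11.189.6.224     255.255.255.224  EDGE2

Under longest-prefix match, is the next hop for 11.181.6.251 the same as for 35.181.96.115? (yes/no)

no

11.181.6.251: longest match 11.181.0.0/21 -> INET-GW
35.181.96.115: longest match 0.0.0.0/0 -> EDGE1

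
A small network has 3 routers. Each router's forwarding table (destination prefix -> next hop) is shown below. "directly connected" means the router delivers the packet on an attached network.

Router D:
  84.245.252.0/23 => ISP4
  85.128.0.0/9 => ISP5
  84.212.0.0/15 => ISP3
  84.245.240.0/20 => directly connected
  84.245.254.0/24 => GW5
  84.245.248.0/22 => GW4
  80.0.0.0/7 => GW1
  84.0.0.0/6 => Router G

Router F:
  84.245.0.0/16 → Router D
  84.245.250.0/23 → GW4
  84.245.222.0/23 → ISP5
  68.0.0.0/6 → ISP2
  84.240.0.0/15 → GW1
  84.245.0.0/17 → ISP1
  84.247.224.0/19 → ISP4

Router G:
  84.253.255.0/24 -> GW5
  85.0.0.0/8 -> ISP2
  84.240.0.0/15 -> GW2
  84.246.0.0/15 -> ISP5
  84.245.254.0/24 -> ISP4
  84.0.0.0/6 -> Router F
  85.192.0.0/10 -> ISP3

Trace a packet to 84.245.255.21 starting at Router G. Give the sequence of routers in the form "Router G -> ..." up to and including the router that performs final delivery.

At Router G: longest match for 84.245.255.21 is 84.0.0.0/6 -> Router F
At Router F: longest match for 84.245.255.21 is 84.245.0.0/16 -> Router D
At Router D: longest match for 84.245.255.21 is 84.245.240.0/20 -> directly connected

Router G -> Router F -> Router D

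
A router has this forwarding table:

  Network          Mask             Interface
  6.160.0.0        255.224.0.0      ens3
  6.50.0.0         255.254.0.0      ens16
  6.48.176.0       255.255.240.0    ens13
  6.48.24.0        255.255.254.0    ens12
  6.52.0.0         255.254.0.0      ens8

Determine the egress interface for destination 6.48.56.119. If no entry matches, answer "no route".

no route

No entry's prefix contains 6.48.56.119; there is no default route.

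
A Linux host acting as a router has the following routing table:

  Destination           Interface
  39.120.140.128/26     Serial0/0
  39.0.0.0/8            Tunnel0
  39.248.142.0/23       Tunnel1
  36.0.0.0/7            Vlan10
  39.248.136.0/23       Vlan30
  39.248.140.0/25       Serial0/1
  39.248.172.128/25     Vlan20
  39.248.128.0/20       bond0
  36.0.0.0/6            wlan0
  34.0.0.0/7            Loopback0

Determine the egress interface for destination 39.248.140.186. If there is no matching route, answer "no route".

Routes whose prefix contains 39.248.140.186:
  36.0.0.0/6 (36.0.0.0 - 39.255.255.255) -> wlan0
  39.0.0.0/8 (39.0.0.0 - 39.255.255.255) -> Tunnel0
  39.248.128.0/20 (39.248.128.0 - 39.248.143.255) -> bond0
More-specific entries that do NOT match:
  39.120.140.128/26 (39.120.140.128 - 39.120.140.191) does not contain 39.248.140.186
  39.248.140.0/25 (39.248.140.0 - 39.248.140.127) does not contain 39.248.140.186
  39.248.172.128/25 (39.248.172.128 - 39.248.172.255) does not contain 39.248.140.186
  39.248.142.0/23 (39.248.142.0 - 39.248.143.255) does not contain 39.248.140.186
  39.248.136.0/23 (39.248.136.0 - 39.248.137.255) does not contain 39.248.140.186
Longest matching prefix is /20 -> interface bond0.

bond0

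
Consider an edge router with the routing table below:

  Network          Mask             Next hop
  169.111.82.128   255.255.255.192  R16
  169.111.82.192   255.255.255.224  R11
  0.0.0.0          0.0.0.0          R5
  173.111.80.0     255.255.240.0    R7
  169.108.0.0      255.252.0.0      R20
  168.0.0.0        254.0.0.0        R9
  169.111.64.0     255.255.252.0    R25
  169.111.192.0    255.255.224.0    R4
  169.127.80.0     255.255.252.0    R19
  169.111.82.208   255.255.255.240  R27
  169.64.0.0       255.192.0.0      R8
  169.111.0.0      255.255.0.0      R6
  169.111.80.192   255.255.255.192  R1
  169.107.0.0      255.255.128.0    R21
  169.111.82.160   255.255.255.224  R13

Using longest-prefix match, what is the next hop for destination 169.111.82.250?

R6

Routes whose prefix contains 169.111.82.250:
  0.0.0.0/0 (default, matches everything) -> R5
  168.0.0.0/7 (168.0.0.0 - 169.255.255.255) -> R9
  169.64.0.0/10 (169.64.0.0 - 169.127.255.255) -> R8
  169.108.0.0/14 (169.108.0.0 - 169.111.255.255) -> R20
  169.111.0.0/16 (169.111.0.0 - 169.111.255.255) -> R6
More-specific entries that do NOT match:
  169.111.82.208/28 (169.111.82.208 - 169.111.82.223) does not contain 169.111.82.250
  169.111.82.192/27 (169.111.82.192 - 169.111.82.223) does not contain 169.111.82.250
  169.111.82.160/27 (169.111.82.160 - 169.111.82.191) does not contain 169.111.82.250
  169.111.82.128/26 (169.111.82.128 - 169.111.82.191) does not contain 169.111.82.250
  169.111.80.192/26 (169.111.80.192 - 169.111.80.255) does not contain 169.111.82.250
  169.111.64.0/22 (169.111.64.0 - 169.111.67.255) does not contain 169.111.82.250
  169.127.80.0/22 (169.127.80.0 - 169.127.83.255) does not contain 169.111.82.250
  173.111.80.0/20 (173.111.80.0 - 173.111.95.255) does not contain 169.111.82.250
  169.111.192.0/19 (169.111.192.0 - 169.111.223.255) does not contain 169.111.82.250
  169.107.0.0/17 (169.107.0.0 - 169.107.127.255) does not contain 169.111.82.250
Longest matching prefix is /16 -> next hop R6.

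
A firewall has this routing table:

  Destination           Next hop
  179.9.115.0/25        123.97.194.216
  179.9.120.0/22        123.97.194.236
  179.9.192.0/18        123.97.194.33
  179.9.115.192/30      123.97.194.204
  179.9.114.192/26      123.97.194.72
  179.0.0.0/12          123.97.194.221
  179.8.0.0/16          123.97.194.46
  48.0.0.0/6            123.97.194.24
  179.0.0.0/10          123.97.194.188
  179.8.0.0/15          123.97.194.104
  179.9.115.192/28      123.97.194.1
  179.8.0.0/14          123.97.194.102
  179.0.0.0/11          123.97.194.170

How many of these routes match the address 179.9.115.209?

5

Prefixes containing 179.9.115.209:
  179.0.0.0/10 (179.0.0.0 - 179.63.255.255)
  179.0.0.0/11 (179.0.0.0 - 179.31.255.255)
  179.0.0.0/12 (179.0.0.0 - 179.15.255.255)
  179.8.0.0/14 (179.8.0.0 - 179.11.255.255)
  179.8.0.0/15 (179.8.0.0 - 179.9.255.255)
Total matching entries: 5.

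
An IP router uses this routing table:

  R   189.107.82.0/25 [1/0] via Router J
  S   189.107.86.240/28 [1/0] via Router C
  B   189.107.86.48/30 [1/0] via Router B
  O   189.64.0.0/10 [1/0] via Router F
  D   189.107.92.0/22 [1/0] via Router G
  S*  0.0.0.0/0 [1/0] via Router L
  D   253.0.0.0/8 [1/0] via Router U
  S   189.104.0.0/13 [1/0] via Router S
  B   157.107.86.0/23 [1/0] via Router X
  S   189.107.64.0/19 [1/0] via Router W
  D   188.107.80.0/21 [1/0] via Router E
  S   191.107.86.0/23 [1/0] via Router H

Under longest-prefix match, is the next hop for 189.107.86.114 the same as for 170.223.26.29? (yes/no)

189.107.86.114: longest match 189.107.64.0/19 -> Router W
170.223.26.29: longest match 0.0.0.0/0 -> Router L

no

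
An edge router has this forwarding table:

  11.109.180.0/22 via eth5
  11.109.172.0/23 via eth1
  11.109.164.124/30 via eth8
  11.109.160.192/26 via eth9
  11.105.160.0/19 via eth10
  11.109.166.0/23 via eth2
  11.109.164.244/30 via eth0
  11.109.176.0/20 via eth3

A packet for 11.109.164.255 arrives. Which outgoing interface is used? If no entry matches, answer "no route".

No entry's prefix contains 11.109.164.255; there is no default route.

no route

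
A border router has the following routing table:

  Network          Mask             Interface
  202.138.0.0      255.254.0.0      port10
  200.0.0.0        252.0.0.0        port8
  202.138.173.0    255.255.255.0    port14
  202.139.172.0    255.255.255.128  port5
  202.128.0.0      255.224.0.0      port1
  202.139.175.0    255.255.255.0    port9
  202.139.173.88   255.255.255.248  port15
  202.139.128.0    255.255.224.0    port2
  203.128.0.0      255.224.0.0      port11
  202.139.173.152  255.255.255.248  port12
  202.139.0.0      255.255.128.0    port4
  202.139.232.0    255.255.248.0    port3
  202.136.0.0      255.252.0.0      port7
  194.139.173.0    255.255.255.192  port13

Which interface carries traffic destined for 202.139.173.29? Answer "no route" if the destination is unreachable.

port10

Routes whose prefix contains 202.139.173.29:
  200.0.0.0/6 (200.0.0.0 - 203.255.255.255) -> port8
  202.128.0.0/11 (202.128.0.0 - 202.159.255.255) -> port1
  202.136.0.0/14 (202.136.0.0 - 202.139.255.255) -> port7
  202.138.0.0/15 (202.138.0.0 - 202.139.255.255) -> port10
More-specific entries that do NOT match:
  202.139.173.88/29 (202.139.173.88 - 202.139.173.95) does not contain 202.139.173.29
  202.139.173.152/29 (202.139.173.152 - 202.139.173.159) does not contain 202.139.173.29
  194.139.173.0/26 (194.139.173.0 - 194.139.173.63) does not contain 202.139.173.29
  202.139.172.0/25 (202.139.172.0 - 202.139.172.127) does not contain 202.139.173.29
  202.138.173.0/24 (202.138.173.0 - 202.138.173.255) does not contain 202.139.173.29
  202.139.175.0/24 (202.139.175.0 - 202.139.175.255) does not contain 202.139.173.29
  202.139.232.0/21 (202.139.232.0 - 202.139.239.255) does not contain 202.139.173.29
  202.139.128.0/19 (202.139.128.0 - 202.139.159.255) does not contain 202.139.173.29
  202.139.0.0/17 (202.139.0.0 - 202.139.127.255) does not contain 202.139.173.29
Longest matching prefix is /15 -> interface port10.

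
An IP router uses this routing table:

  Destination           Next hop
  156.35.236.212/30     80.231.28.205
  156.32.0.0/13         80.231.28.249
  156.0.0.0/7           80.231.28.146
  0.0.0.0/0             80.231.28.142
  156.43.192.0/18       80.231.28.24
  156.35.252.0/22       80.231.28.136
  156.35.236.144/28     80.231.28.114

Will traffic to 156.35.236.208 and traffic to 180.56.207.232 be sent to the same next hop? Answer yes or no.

156.35.236.208: longest match 156.32.0.0/13 -> 80.231.28.249
180.56.207.232: longest match 0.0.0.0/0 -> 80.231.28.142

no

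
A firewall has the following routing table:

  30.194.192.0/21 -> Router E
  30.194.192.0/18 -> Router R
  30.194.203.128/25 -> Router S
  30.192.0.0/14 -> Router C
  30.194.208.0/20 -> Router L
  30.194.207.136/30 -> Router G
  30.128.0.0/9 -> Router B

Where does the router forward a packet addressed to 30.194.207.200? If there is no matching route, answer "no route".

Routes whose prefix contains 30.194.207.200:
  30.128.0.0/9 (30.128.0.0 - 30.255.255.255) -> Router B
  30.192.0.0/14 (30.192.0.0 - 30.195.255.255) -> Router C
  30.194.192.0/18 (30.194.192.0 - 30.194.255.255) -> Router R
More-specific entries that do NOT match:
  30.194.207.136/30 (30.194.207.136 - 30.194.207.139) does not contain 30.194.207.200
  30.194.203.128/25 (30.194.203.128 - 30.194.203.255) does not contain 30.194.207.200
  30.194.192.0/21 (30.194.192.0 - 30.194.199.255) does not contain 30.194.207.200
  30.194.208.0/20 (30.194.208.0 - 30.194.223.255) does not contain 30.194.207.200
Longest matching prefix is /18 -> next hop Router R.

Router R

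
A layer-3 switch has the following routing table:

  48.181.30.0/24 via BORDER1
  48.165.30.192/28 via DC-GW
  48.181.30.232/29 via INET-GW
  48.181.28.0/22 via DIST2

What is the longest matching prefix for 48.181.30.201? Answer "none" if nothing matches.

48.181.30.0/24

Entries matching 48.181.30.201:
  48.181.28.0/22 (48.181.28.0 - 48.181.31.255)
  48.181.30.0/24 (48.181.30.0 - 48.181.30.255)
Most specific is 48.181.30.0/24.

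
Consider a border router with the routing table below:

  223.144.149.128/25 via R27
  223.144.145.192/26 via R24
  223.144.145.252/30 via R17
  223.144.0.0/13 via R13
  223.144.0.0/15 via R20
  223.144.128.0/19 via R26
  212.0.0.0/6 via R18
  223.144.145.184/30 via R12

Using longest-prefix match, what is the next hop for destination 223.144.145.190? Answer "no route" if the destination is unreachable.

R26

Routes whose prefix contains 223.144.145.190:
  223.144.0.0/13 (223.144.0.0 - 223.151.255.255) -> R13
  223.144.0.0/15 (223.144.0.0 - 223.145.255.255) -> R20
  223.144.128.0/19 (223.144.128.0 - 223.144.159.255) -> R26
More-specific entries that do NOT match:
  223.144.145.252/30 (223.144.145.252 - 223.144.145.255) does not contain 223.144.145.190
  223.144.145.184/30 (223.144.145.184 - 223.144.145.187) does not contain 223.144.145.190
  223.144.145.192/26 (223.144.145.192 - 223.144.145.255) does not contain 223.144.145.190
  223.144.149.128/25 (223.144.149.128 - 223.144.149.255) does not contain 223.144.145.190
Longest matching prefix is /19 -> next hop R26.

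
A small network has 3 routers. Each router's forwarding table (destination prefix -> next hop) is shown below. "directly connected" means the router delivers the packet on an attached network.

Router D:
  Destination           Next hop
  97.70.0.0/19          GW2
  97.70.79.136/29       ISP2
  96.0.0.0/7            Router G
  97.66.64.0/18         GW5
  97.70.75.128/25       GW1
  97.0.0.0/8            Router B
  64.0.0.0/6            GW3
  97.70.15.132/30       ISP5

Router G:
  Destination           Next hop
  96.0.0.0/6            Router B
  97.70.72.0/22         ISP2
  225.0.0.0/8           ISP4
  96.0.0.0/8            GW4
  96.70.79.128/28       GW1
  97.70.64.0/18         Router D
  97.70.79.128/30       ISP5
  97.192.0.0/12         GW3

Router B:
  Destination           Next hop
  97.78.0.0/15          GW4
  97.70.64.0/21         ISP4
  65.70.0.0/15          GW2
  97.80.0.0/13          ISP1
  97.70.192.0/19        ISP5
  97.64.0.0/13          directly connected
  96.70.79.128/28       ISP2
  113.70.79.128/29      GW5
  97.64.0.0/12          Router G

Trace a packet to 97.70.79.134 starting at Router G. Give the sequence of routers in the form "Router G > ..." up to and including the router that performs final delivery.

At Router G: longest match for 97.70.79.134 is 97.70.64.0/18 -> Router D
At Router D: longest match for 97.70.79.134 is 97.0.0.0/8 -> Router B
At Router B: longest match for 97.70.79.134 is 97.64.0.0/13 -> directly connected

Router G > Router D > Router B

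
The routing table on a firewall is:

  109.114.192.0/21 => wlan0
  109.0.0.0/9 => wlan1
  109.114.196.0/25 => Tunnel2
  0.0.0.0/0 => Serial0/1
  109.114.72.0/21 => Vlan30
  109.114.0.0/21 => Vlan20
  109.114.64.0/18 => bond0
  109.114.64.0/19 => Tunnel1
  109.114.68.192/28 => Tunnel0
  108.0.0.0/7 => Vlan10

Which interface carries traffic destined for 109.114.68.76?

Routes whose prefix contains 109.114.68.76:
  0.0.0.0/0 (default, matches everything) -> Serial0/1
  108.0.0.0/7 (108.0.0.0 - 109.255.255.255) -> Vlan10
  109.0.0.0/9 (109.0.0.0 - 109.127.255.255) -> wlan1
  109.114.64.0/18 (109.114.64.0 - 109.114.127.255) -> bond0
  109.114.64.0/19 (109.114.64.0 - 109.114.95.255) -> Tunnel1
More-specific entries that do NOT match:
  109.114.68.192/28 (109.114.68.192 - 109.114.68.207) does not contain 109.114.68.76
  109.114.196.0/25 (109.114.196.0 - 109.114.196.127) does not contain 109.114.68.76
  109.114.192.0/21 (109.114.192.0 - 109.114.199.255) does not contain 109.114.68.76
  109.114.72.0/21 (109.114.72.0 - 109.114.79.255) does not contain 109.114.68.76
  109.114.0.0/21 (109.114.0.0 - 109.114.7.255) does not contain 109.114.68.76
Longest matching prefix is /19 -> interface Tunnel1.

Tunnel1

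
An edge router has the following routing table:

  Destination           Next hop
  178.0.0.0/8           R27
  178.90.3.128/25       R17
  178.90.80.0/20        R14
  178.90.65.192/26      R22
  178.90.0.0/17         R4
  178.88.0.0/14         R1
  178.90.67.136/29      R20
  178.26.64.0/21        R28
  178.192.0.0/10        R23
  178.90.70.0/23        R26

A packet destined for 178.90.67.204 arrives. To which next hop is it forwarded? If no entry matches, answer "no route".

R4

Routes whose prefix contains 178.90.67.204:
  178.0.0.0/8 (178.0.0.0 - 178.255.255.255) -> R27
  178.88.0.0/14 (178.88.0.0 - 178.91.255.255) -> R1
  178.90.0.0/17 (178.90.0.0 - 178.90.127.255) -> R4
More-specific entries that do NOT match:
  178.90.67.136/29 (178.90.67.136 - 178.90.67.143) does not contain 178.90.67.204
  178.90.65.192/26 (178.90.65.192 - 178.90.65.255) does not contain 178.90.67.204
  178.90.3.128/25 (178.90.3.128 - 178.90.3.255) does not contain 178.90.67.204
  178.90.70.0/23 (178.90.70.0 - 178.90.71.255) does not contain 178.90.67.204
  178.26.64.0/21 (178.26.64.0 - 178.26.71.255) does not contain 178.90.67.204
  178.90.80.0/20 (178.90.80.0 - 178.90.95.255) does not contain 178.90.67.204
Longest matching prefix is /17 -> next hop R4.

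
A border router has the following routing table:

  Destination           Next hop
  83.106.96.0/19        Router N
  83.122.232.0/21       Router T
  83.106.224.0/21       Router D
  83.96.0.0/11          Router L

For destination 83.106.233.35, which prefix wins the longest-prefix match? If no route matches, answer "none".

Entries matching 83.106.233.35:
  83.96.0.0/11 (83.96.0.0 - 83.127.255.255)
Most specific is 83.96.0.0/11.

83.96.0.0/11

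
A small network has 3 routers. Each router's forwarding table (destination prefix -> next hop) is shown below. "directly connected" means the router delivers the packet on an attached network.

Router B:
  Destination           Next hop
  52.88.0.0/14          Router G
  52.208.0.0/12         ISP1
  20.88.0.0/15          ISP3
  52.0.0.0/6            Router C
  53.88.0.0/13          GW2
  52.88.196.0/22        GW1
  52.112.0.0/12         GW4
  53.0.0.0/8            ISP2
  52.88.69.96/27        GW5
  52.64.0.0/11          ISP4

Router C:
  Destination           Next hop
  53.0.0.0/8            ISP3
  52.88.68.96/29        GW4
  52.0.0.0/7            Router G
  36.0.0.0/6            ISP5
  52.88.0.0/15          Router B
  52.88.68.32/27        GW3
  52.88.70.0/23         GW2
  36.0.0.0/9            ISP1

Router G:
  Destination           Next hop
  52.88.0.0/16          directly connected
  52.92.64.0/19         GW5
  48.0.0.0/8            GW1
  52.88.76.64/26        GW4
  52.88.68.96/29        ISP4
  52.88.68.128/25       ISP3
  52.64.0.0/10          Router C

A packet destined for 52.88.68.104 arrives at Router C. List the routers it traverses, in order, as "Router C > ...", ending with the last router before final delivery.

Router C > Router B > Router G

At Router C: longest match for 52.88.68.104 is 52.88.0.0/15 -> Router B
At Router B: longest match for 52.88.68.104 is 52.88.0.0/14 -> Router G
At Router G: longest match for 52.88.68.104 is 52.88.0.0/16 -> directly connected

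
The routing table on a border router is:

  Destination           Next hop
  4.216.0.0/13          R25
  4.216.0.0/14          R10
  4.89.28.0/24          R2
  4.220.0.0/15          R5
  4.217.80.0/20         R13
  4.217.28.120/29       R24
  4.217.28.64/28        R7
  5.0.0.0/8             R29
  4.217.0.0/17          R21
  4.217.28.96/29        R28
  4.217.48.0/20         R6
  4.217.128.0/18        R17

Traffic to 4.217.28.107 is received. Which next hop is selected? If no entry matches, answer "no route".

Routes whose prefix contains 4.217.28.107:
  4.216.0.0/13 (4.216.0.0 - 4.223.255.255) -> R25
  4.216.0.0/14 (4.216.0.0 - 4.219.255.255) -> R10
  4.217.0.0/17 (4.217.0.0 - 4.217.127.255) -> R21
More-specific entries that do NOT match:
  4.217.28.120/29 (4.217.28.120 - 4.217.28.127) does not contain 4.217.28.107
  4.217.28.96/29 (4.217.28.96 - 4.217.28.103) does not contain 4.217.28.107
  4.217.28.64/28 (4.217.28.64 - 4.217.28.79) does not contain 4.217.28.107
  4.89.28.0/24 (4.89.28.0 - 4.89.28.255) does not contain 4.217.28.107
  4.217.80.0/20 (4.217.80.0 - 4.217.95.255) does not contain 4.217.28.107
  4.217.48.0/20 (4.217.48.0 - 4.217.63.255) does not contain 4.217.28.107
  4.217.128.0/18 (4.217.128.0 - 4.217.191.255) does not contain 4.217.28.107
Longest matching prefix is /17 -> next hop R21.

R21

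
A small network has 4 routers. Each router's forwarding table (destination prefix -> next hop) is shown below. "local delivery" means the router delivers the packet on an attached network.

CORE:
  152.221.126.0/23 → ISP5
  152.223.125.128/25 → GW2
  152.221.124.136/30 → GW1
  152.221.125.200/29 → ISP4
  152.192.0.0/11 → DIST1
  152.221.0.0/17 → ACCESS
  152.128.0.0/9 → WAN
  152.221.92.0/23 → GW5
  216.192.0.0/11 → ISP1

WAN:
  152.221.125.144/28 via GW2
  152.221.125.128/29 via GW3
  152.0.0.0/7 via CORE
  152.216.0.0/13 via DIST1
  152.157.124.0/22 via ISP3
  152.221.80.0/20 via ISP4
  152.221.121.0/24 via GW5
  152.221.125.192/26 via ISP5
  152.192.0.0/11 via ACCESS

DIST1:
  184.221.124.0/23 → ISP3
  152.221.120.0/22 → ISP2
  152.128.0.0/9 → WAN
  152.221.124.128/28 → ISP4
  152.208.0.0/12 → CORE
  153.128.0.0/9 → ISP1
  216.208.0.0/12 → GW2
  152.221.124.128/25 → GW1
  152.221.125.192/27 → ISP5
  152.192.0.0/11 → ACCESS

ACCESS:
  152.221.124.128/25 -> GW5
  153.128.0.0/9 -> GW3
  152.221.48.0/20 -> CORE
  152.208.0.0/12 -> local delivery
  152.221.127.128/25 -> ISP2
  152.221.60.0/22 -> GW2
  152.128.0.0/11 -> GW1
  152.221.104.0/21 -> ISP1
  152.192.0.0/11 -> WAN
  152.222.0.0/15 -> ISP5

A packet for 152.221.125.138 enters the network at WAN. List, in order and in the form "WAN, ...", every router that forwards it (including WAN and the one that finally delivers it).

WAN, DIST1, CORE, ACCESS

At WAN: longest match for 152.221.125.138 is 152.216.0.0/13 -> DIST1
At DIST1: longest match for 152.221.125.138 is 152.208.0.0/12 -> CORE
At CORE: longest match for 152.221.125.138 is 152.221.0.0/17 -> ACCESS
At ACCESS: longest match for 152.221.125.138 is 152.208.0.0/12 -> local delivery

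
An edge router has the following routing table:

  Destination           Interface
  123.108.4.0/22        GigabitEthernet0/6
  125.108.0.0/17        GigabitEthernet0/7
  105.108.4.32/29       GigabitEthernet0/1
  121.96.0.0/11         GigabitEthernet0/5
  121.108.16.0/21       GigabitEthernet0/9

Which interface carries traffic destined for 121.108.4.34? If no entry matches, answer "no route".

GigabitEthernet0/5

Routes whose prefix contains 121.108.4.34:
  121.96.0.0/11 (121.96.0.0 - 121.127.255.255) -> GigabitEthernet0/5
More-specific entries that do NOT match:
  105.108.4.32/29 (105.108.4.32 - 105.108.4.39) does not contain 121.108.4.34
  123.108.4.0/22 (123.108.4.0 - 123.108.7.255) does not contain 121.108.4.34
  121.108.16.0/21 (121.108.16.0 - 121.108.23.255) does not contain 121.108.4.34
  125.108.0.0/17 (125.108.0.0 - 125.108.127.255) does not contain 121.108.4.34
Longest matching prefix is /11 -> interface GigabitEthernet0/5.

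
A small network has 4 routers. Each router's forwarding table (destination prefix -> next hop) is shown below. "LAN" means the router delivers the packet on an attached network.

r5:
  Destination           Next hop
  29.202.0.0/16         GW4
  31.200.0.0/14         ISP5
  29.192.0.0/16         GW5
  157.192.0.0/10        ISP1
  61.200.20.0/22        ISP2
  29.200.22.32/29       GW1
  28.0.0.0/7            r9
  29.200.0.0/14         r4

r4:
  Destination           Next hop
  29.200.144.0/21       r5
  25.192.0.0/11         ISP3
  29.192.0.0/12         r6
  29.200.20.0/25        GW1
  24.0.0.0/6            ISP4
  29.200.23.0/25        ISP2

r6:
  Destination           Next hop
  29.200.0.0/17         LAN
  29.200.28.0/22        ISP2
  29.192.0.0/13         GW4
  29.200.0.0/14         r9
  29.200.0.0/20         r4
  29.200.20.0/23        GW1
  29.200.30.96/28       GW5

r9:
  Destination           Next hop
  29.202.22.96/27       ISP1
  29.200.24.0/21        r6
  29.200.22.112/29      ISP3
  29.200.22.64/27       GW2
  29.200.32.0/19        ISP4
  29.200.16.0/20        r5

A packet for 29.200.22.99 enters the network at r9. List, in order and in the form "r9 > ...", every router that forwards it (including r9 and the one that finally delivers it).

At r9: longest match for 29.200.22.99 is 29.200.16.0/20 -> r5
At r5: longest match for 29.200.22.99 is 29.200.0.0/14 -> r4
At r4: longest match for 29.200.22.99 is 29.192.0.0/12 -> r6
At r6: longest match for 29.200.22.99 is 29.200.0.0/17 -> LAN

r9 > r5 > r4 > r6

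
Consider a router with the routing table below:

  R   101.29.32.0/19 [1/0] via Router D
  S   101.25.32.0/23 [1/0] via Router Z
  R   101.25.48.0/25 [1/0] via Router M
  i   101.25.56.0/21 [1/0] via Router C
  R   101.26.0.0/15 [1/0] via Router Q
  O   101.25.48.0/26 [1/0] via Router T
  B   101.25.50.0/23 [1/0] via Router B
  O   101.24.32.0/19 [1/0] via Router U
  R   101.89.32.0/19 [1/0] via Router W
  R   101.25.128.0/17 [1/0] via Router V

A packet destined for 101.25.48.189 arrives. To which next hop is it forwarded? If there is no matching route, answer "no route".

No entry's prefix contains 101.25.48.189; there is no default route.

no route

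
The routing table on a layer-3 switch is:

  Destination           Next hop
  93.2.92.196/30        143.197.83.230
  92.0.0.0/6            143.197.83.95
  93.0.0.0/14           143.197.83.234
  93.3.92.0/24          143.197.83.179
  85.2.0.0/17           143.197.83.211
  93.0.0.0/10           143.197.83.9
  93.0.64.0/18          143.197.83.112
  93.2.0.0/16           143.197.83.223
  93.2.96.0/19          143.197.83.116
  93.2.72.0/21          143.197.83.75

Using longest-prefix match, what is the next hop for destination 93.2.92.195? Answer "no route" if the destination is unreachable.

143.197.83.223

Routes whose prefix contains 93.2.92.195:
  92.0.0.0/6 (92.0.0.0 - 95.255.255.255) -> 143.197.83.95
  93.0.0.0/10 (93.0.0.0 - 93.63.255.255) -> 143.197.83.9
  93.0.0.0/14 (93.0.0.0 - 93.3.255.255) -> 143.197.83.234
  93.2.0.0/16 (93.2.0.0 - 93.2.255.255) -> 143.197.83.223
More-specific entries that do NOT match:
  93.2.92.196/30 (93.2.92.196 - 93.2.92.199) does not contain 93.2.92.195
  93.3.92.0/24 (93.3.92.0 - 93.3.92.255) does not contain 93.2.92.195
  93.2.72.0/21 (93.2.72.0 - 93.2.79.255) does not contain 93.2.92.195
  93.2.96.0/19 (93.2.96.0 - 93.2.127.255) does not contain 93.2.92.195
  93.0.64.0/18 (93.0.64.0 - 93.0.127.255) does not contain 93.2.92.195
  85.2.0.0/17 (85.2.0.0 - 85.2.127.255) does not contain 93.2.92.195
Longest matching prefix is /16 -> next hop 143.197.83.223.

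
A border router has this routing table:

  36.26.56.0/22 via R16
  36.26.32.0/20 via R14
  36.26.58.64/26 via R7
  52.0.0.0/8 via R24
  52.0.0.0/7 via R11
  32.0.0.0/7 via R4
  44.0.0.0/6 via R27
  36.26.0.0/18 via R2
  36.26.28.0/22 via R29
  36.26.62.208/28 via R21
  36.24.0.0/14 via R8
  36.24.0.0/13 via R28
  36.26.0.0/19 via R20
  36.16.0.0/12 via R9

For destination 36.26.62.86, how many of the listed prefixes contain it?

Prefixes containing 36.26.62.86:
  36.16.0.0/12 (36.16.0.0 - 36.31.255.255)
  36.24.0.0/13 (36.24.0.0 - 36.31.255.255)
  36.24.0.0/14 (36.24.0.0 - 36.27.255.255)
  36.26.0.0/18 (36.26.0.0 - 36.26.63.255)
Total matching entries: 4.

4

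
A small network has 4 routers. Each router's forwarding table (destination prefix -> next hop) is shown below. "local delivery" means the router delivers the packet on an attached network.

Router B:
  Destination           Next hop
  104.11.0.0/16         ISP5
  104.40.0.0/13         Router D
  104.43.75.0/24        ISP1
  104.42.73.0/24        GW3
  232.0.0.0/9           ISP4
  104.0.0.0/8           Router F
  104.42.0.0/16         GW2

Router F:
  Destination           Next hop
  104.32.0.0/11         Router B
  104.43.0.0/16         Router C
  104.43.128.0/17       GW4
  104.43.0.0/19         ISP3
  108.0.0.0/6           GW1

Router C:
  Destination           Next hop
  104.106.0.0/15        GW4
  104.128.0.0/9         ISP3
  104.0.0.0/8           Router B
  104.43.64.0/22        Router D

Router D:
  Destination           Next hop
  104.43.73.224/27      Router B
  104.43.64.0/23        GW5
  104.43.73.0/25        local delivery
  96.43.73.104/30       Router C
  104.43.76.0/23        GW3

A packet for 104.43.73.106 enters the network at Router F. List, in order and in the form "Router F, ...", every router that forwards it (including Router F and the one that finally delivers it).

Router F, Router C, Router B, Router D

At Router F: longest match for 104.43.73.106 is 104.43.0.0/16 -> Router C
At Router C: longest match for 104.43.73.106 is 104.0.0.0/8 -> Router B
At Router B: longest match for 104.43.73.106 is 104.40.0.0/13 -> Router D
At Router D: longest match for 104.43.73.106 is 104.43.73.0/25 -> local delivery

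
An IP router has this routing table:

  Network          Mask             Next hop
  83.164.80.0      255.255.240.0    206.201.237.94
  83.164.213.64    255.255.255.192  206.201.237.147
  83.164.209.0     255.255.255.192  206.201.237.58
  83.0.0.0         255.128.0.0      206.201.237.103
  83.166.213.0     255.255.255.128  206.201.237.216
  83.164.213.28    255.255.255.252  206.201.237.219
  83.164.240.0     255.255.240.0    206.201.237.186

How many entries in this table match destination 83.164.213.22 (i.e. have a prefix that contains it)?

No listed prefix contains 83.164.213.22.
Total matching entries: 0.

0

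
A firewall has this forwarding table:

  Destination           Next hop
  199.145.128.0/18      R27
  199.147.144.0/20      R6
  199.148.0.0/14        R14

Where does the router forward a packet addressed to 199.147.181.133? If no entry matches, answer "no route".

no route

No entry's prefix contains 199.147.181.133; there is no default route.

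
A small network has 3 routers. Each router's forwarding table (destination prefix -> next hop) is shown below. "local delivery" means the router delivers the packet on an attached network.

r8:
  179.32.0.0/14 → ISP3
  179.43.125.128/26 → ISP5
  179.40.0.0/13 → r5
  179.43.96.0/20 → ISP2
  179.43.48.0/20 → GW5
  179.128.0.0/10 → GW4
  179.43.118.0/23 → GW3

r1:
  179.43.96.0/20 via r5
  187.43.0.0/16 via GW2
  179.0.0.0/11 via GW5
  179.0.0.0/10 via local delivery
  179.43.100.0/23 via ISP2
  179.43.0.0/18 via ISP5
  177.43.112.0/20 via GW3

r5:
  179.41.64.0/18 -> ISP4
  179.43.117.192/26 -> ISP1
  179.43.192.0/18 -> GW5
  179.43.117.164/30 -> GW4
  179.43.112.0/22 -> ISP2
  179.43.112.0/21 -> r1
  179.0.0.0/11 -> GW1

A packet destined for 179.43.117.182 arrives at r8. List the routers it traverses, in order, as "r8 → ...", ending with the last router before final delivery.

r8 → r5 → r1

At r8: longest match for 179.43.117.182 is 179.40.0.0/13 -> r5
At r5: longest match for 179.43.117.182 is 179.43.112.0/21 -> r1
At r1: longest match for 179.43.117.182 is 179.0.0.0/10 -> local delivery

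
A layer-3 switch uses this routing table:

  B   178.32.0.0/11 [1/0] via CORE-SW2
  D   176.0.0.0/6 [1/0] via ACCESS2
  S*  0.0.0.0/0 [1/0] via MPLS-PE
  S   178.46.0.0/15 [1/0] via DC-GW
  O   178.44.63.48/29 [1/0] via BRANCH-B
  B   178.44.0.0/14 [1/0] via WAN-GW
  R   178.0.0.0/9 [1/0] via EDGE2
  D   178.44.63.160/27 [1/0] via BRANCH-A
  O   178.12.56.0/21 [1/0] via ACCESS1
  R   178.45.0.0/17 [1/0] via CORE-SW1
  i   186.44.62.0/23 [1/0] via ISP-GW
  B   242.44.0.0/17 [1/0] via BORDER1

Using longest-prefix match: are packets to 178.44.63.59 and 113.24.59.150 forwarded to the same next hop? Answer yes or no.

no

178.44.63.59: longest match 178.44.0.0/14 -> WAN-GW
113.24.59.150: longest match 0.0.0.0/0 -> MPLS-PE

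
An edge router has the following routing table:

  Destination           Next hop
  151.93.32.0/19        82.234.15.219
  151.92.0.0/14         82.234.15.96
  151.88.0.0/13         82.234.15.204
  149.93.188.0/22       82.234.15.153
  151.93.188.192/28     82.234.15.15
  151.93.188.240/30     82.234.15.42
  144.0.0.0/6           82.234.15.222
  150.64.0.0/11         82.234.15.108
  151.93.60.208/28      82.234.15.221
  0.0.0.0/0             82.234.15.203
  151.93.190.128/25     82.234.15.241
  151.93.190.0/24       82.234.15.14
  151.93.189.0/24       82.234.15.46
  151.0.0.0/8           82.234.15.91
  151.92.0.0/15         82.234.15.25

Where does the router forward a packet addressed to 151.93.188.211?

Routes whose prefix contains 151.93.188.211:
  0.0.0.0/0 (default, matches everything) -> 82.234.15.203
  151.0.0.0/8 (151.0.0.0 - 151.255.255.255) -> 82.234.15.91
  151.88.0.0/13 (151.88.0.0 - 151.95.255.255) -> 82.234.15.204
  151.92.0.0/14 (151.92.0.0 - 151.95.255.255) -> 82.234.15.96
  151.92.0.0/15 (151.92.0.0 - 151.93.255.255) -> 82.234.15.25
More-specific entries that do NOT match:
  151.93.188.240/30 (151.93.188.240 - 151.93.188.243) does not contain 151.93.188.211
  151.93.188.192/28 (151.93.188.192 - 151.93.188.207) does not contain 151.93.188.211
  151.93.60.208/28 (151.93.60.208 - 151.93.60.223) does not contain 151.93.188.211
  151.93.190.128/25 (151.93.190.128 - 151.93.190.255) does not contain 151.93.188.211
  151.93.190.0/24 (151.93.190.0 - 151.93.190.255) does not contain 151.93.188.211
  151.93.189.0/24 (151.93.189.0 - 151.93.189.255) does not contain 151.93.188.211
  149.93.188.0/22 (149.93.188.0 - 149.93.191.255) does not contain 151.93.188.211
  151.93.32.0/19 (151.93.32.0 - 151.93.63.255) does not contain 151.93.188.211
Longest matching prefix is /15 -> next hop 82.234.15.25.

82.234.15.25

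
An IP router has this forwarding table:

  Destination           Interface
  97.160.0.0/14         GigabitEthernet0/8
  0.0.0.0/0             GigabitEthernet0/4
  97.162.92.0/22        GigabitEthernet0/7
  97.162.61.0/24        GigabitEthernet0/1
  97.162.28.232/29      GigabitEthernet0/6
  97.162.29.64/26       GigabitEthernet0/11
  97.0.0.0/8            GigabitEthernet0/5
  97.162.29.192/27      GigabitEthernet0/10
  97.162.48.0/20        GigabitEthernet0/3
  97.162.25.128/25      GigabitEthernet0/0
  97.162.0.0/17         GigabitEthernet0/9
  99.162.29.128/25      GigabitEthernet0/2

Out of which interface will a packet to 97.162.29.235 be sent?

Routes whose prefix contains 97.162.29.235:
  0.0.0.0/0 (default, matches everything) -> GigabitEthernet0/4
  97.0.0.0/8 (97.0.0.0 - 97.255.255.255) -> GigabitEthernet0/5
  97.160.0.0/14 (97.160.0.0 - 97.163.255.255) -> GigabitEthernet0/8
  97.162.0.0/17 (97.162.0.0 - 97.162.127.255) -> GigabitEthernet0/9
More-specific entries that do NOT match:
  97.162.28.232/29 (97.162.28.232 - 97.162.28.239) does not contain 97.162.29.235
  97.162.29.192/27 (97.162.29.192 - 97.162.29.223) does not contain 97.162.29.235
  97.162.29.64/26 (97.162.29.64 - 97.162.29.127) does not contain 97.162.29.235
  97.162.25.128/25 (97.162.25.128 - 97.162.25.255) does not contain 97.162.29.235
  99.162.29.128/25 (99.162.29.128 - 99.162.29.255) does not contain 97.162.29.235
  97.162.61.0/24 (97.162.61.0 - 97.162.61.255) does not contain 97.162.29.235
  97.162.92.0/22 (97.162.92.0 - 97.162.95.255) does not contain 97.162.29.235
  97.162.48.0/20 (97.162.48.0 - 97.162.63.255) does not contain 97.162.29.235
Longest matching prefix is /17 -> interface GigabitEthernet0/9.

GigabitEthernet0/9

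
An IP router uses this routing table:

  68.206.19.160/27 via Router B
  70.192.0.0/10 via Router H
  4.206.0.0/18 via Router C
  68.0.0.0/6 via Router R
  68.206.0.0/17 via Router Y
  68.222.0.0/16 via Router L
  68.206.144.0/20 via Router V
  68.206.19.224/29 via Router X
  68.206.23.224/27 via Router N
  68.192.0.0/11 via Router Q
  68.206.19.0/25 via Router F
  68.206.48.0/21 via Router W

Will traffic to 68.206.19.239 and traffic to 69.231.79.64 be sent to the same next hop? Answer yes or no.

68.206.19.239: longest match 68.206.0.0/17 -> Router Y
69.231.79.64: longest match 68.0.0.0/6 -> Router R

no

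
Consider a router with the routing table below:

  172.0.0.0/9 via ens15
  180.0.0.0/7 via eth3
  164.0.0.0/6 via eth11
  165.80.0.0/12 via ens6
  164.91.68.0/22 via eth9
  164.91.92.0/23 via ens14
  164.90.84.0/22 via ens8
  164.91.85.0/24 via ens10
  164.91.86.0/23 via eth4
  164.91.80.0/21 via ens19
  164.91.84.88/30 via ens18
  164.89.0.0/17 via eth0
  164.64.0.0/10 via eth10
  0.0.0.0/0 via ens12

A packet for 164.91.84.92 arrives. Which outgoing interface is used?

ens19

Routes whose prefix contains 164.91.84.92:
  0.0.0.0/0 (default, matches everything) -> ens12
  164.0.0.0/6 (164.0.0.0 - 167.255.255.255) -> eth11
  164.64.0.0/10 (164.64.0.0 - 164.127.255.255) -> eth10
  164.91.80.0/21 (164.91.80.0 - 164.91.87.255) -> ens19
More-specific entries that do NOT match:
  164.91.84.88/30 (164.91.84.88 - 164.91.84.91) does not contain 164.91.84.92
  164.91.85.0/24 (164.91.85.0 - 164.91.85.255) does not contain 164.91.84.92
  164.91.92.0/23 (164.91.92.0 - 164.91.93.255) does not contain 164.91.84.92
  164.91.86.0/23 (164.91.86.0 - 164.91.87.255) does not contain 164.91.84.92
  164.91.68.0/22 (164.91.68.0 - 164.91.71.255) does not contain 164.91.84.92
  164.90.84.0/22 (164.90.84.0 - 164.90.87.255) does not contain 164.91.84.92
Longest matching prefix is /21 -> interface ens19.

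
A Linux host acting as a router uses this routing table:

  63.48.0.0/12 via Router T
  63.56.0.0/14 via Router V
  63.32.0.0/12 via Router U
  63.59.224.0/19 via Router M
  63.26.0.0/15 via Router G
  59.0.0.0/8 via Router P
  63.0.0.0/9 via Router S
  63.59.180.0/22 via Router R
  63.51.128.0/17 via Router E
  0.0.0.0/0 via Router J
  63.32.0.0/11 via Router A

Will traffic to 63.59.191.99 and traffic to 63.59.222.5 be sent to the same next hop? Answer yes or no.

yes

63.59.191.99: longest match 63.56.0.0/14 -> Router V
63.59.222.5: longest match 63.56.0.0/14 -> Router V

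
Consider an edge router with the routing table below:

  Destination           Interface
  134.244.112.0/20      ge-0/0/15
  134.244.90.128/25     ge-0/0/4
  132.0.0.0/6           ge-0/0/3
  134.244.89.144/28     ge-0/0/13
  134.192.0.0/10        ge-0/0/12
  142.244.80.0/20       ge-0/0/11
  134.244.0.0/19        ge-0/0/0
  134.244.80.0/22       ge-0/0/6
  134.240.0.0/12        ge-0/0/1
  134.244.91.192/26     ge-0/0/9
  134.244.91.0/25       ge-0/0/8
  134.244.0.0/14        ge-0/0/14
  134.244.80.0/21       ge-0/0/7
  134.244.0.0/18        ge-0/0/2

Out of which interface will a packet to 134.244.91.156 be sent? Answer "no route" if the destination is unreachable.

Routes whose prefix contains 134.244.91.156:
  132.0.0.0/6 (132.0.0.0 - 135.255.255.255) -> ge-0/0/3
  134.192.0.0/10 (134.192.0.0 - 134.255.255.255) -> ge-0/0/12
  134.240.0.0/12 (134.240.0.0 - 134.255.255.255) -> ge-0/0/1
  134.244.0.0/14 (134.244.0.0 - 134.247.255.255) -> ge-0/0/14
More-specific entries that do NOT match:
  134.244.89.144/28 (134.244.89.144 - 134.244.89.159) does not contain 134.244.91.156
  134.244.91.192/26 (134.244.91.192 - 134.244.91.255) does not contain 134.244.91.156
  134.244.90.128/25 (134.244.90.128 - 134.244.90.255) does not contain 134.244.91.156
  134.244.91.0/25 (134.244.91.0 - 134.244.91.127) does not contain 134.244.91.156
  134.244.80.0/22 (134.244.80.0 - 134.244.83.255) does not contain 134.244.91.156
  134.244.80.0/21 (134.244.80.0 - 134.244.87.255) does not contain 134.244.91.156
  134.244.112.0/20 (134.244.112.0 - 134.244.127.255) does not contain 134.244.91.156
  142.244.80.0/20 (142.244.80.0 - 142.244.95.255) does not contain 134.244.91.156
  134.244.0.0/19 (134.244.0.0 - 134.244.31.255) does not contain 134.244.91.156
  134.244.0.0/18 (134.244.0.0 - 134.244.63.255) does not contain 134.244.91.156
Longest matching prefix is /14 -> interface ge-0/0/14.

ge-0/0/14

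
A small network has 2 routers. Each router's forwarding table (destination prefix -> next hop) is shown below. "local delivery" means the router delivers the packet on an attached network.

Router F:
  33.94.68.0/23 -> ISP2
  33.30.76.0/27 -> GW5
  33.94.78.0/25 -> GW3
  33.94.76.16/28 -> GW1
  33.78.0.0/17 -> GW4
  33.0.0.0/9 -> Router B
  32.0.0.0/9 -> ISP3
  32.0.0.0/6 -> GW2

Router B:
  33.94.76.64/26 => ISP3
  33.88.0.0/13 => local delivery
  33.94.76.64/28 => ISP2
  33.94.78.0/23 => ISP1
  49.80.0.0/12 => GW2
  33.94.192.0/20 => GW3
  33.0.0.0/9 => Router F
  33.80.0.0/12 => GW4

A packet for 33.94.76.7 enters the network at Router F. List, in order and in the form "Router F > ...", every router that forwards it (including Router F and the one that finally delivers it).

Router F > Router B

At Router F: longest match for 33.94.76.7 is 33.0.0.0/9 -> Router B
At Router B: longest match for 33.94.76.7 is 33.88.0.0/13 -> local delivery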